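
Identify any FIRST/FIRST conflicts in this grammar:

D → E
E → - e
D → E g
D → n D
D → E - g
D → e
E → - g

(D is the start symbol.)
Yes. D → E / D → E g on { '-' }; D → E / D → E '-' g on { '-' }; D → E g / D → E '-' g on { '-' }; E → '-' e / E → '-' g on { '-' }

A FIRST/FIRST conflict occurs when two productions N → α and N → β for the same non-terminal have FIRST(α) ∩ FIRST(β) ≠ ∅ (with ε ∈ FIRST of a nullable right-hand side, so two nullable alternatives also conflict).

FIRST sets of the non-terminals at (or reachable through a nullable prefix from) the front of some alternative:
  FIRST(E) = { '-' }

Productions for D:
  D → E: FIRST = { '-' }
  D → E g: FIRST = { '-' }
  D → n D: FIRST = { 'n' }
  D → E - g: FIRST = { '-' }
  D → e: FIRST = { 'e' }
Productions for E:
  E → - e: FIRST = { '-' }
  E → - g: FIRST = { '-' }

Conflict for D: D → E and D → E g
  Overlap: { '-' }
Conflict for D: D → E and D → E - g
  Overlap: { '-' }
Conflict for D: D → E g and D → E - g
  Overlap: { '-' }
Conflict for E: E → - e and E → - g
  Overlap: { '-' }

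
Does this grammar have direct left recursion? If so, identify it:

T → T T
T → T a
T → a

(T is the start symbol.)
T → T T: LEFT RECURSIVE (starts with T)
T → T a: LEFT RECURSIVE (starts with T)
T → a: starts with a

The grammar has direct left recursion on: T.

Answer: Yes, T is left-recursive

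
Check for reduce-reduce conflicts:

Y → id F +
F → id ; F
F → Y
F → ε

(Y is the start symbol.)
A reduce-reduce conflict occurs when an LR(0) state has two complete items [A → α .] and [B → β .] — both call for a reduction, and with no lookahead the parser cannot choose between them.

Augment with Y' → Y and build the canonical LR(0) collection (I0 = CLOSURE({[Y' → . Y]}), then GOTO on every symbol after a dot until no new states appear). It has 9 states:
  I0: { [Y → . id F +], [Y' → . Y] }  — shift
  I1: { [Y' → Y .] }  — accept
  I2: { [F → . Y], [F → . id ; F], [F → .], [Y → . id F +], [Y → id . F +] }  — shift, reduce
  I3: { [Y → id F . +] }  — shift
  I4: { [F → Y .] }  — reduce
  I5: { [F → . Y], [F → . id ; F], [F → .], [F → id . ; F], [Y → . id F +], [Y → id . F +] }  — shift, reduce
  I6: { [F → . Y], [F → . id ; F], [F → .], [F → id ; . F], [Y → . id F +] }  — shift, reduce
  I7: { [F → id ; F .] }  — reduce
  I8: { [Y → id F + .] }  — reduce

No state contains more than one complete item.

Answer: No reduce-reduce conflicts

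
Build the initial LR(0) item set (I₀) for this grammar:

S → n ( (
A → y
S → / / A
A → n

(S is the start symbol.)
First, augment the grammar with S' → S
I₀ = CLOSURE({ [S' → . S] }):
  [S' → . S] has the dot before S: add [S → . n ( (], [S → . / / A]
No further items can be added.

I₀ = { [S → . / / A], [S → . n ( (], [S' → . S] }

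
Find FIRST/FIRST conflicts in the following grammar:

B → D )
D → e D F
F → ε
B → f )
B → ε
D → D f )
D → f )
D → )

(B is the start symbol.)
FIRST sets of the non-terminals at (or reachable through a nullable prefix from) the front of some alternative:
  FIRST(D) = { ')', 'e', 'f' }

Productions for B:
  B → D ): FIRST = { ')', 'e', 'f' }
  B → f ): FIRST = { 'f' }
  B → ε: FIRST = { ε }
Productions for D:
  D → e D F: FIRST = { 'e' }
  D → D f ): FIRST = { ')', 'e', 'f' }
  D → f ): FIRST = { 'f' }
  D → ): FIRST = { ')' }
F has only one production, so no FIRST/FIRST conflict is possible there.

Conflict for B: B → D ) and B → f )
  Overlap: { 'f' }
Conflict for D: D → e D F and D → D f )
  Overlap: { 'e' }
Conflict for D: D → D f ) and D → f )
  Overlap: { 'f' }
Conflict for D: D → D f ) and D → )
  Overlap: { ')' }

Answer: Yes. B → D ')' / B → f ')' on { 'f' }; D → e D F / D → D f ')' on { 'e' }; D → D f ')' / D → f ')' on { 'f' }; D → D f ')' / D → ')' on { ')' }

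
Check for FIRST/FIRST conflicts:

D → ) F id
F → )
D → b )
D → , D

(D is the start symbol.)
No FIRST/FIRST conflicts.

A FIRST/FIRST conflict occurs when two productions N → α and N → β for the same non-terminal have FIRST(α) ∩ FIRST(β) ≠ ∅ (with ε ∈ FIRST of a nullable right-hand side, so two nullable alternatives also conflict).

Productions for D:
  D → ) F id: FIRST = { ')' }
  D → b ): FIRST = { 'b' }
  D → , D: FIRST = { ',' }
F has only one production, so no FIRST/FIRST conflict is possible there.

All alternatives of each non-terminal have pairwise disjoint FIRST sets.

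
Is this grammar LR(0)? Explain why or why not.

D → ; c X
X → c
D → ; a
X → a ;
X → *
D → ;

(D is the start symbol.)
Augment with D' → D and build the canonical LR(0) collection (I0 = CLOSURE({[D' → . D]}), then GOTO on every symbol after a dot until no new states appear). It has 10 states:
  I0: { [D → . ; a], [D → . ; c X], [D → . ;], [D' → . D] }  — shift
  I1: { [D → ; . a], [D → ; . c X], [D → ; .] }  — shift, reduce
  I2: { [D' → D .] }  — accept
  I3: { [D → ; a .] }  — reduce
  I4: { [D → ; c . X], [X → . *], [X → . a ;], [X → . c] }  — shift
  I5: { [X → * .] }  — reduce
  I6: { [D → ; c X .] }  — reduce
  I7: { [X → a . ;] }  — shift
  I8: { [X → c .] }  — reduce
  I9: { [X → a ; .] }  — reduce

Conflict in state I1:
  Shift-reduce conflict between [D → ; .] and [D → ; . a]
So the grammar is NOT LR(0).

Answer: No. Shift-reduce conflict between [D → ; .] and [D → ; . a]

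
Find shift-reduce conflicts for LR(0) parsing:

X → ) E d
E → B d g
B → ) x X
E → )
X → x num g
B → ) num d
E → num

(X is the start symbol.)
Yes — I6: [E → ) .] vs [B → ) . num d]

Augment with X' → X and build the canonical LR(0) collection (I0 = CLOSURE({[X' → . X]}), then GOTO on every symbol after a dot until no new states appear). It has 17 states:
  I0: { [X → . ) E d], [X → . x num g], [X' → . X] }  — shift
  I1: { [B → . ) num d], [B → . ) x X], [E → . )], [E → . B d g], [E → . num], [X → ) . E d] }  — shift
  I2: { [X' → X .] }  — accept
  I3: { [X → x . num g] }  — shift
  I4: { [X → x num . g] }  — shift
  I5: { [X → x num g .] }  — reduce
  I6: { [B → ) . num d], [B → ) . x X], [E → ) .] }  — shift, reduce
  I7: { [E → B . d g] }  — shift
  I8: { [X → ) E . d] }  — shift
  I9: { [E → num .] }  — reduce
  I10: { [X → ) E d .] }  — reduce
  I11: { [E → B d . g] }  — shift
  I12: { [E → B d g .] }  — reduce
  I13: { [B → ) num . d] }  — shift
  I14: { [B → ) x . X], [X → . ) E d], [X → . x num g] }  — shift
  I15: { [B → ) x X .] }  — reduce
  I16: { [B → ) num d .] }  — reduce

I6 contains reduce item [E → ) .] and shift items [B → ) . num d], [B → ) . x X] — shift-reduce conflict.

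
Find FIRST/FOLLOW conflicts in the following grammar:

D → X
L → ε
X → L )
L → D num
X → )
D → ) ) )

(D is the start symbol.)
A FIRST/FOLLOW conflict occurs when a non-terminal N has a nullable alternative N → β (β ⇒* ε) and another alternative N → α with FIRST(α) ∩ FOLLOW(N) ≠ ∅: on such a lookahead the parser cannot decide between expanding α and letting N vanish via β.

Nullable non-terminals: L.
FIRST sets used below: FIRST(D) = { ')' }

L: nullable alternative(s) L → ε; FOLLOW(L) = { ')' }
  L → ε: FIRST \ {ε} = { } — this is the only nullable alternative, skip
  L → D num: FIRST \ {ε} = { ')' } — overlaps FOLLOW(L) on { ')' }: CONFLICT

D, X have no nullable alternative, so no FIRST/FOLLOW check is needed there.

So the grammar has 1 FIRST/FOLLOW conflict (marked CONFLICT above).

Answer: Yes. L → D num with FOLLOW(L) on { ')' }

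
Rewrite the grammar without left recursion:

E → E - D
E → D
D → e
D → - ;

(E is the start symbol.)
E is directly left-recursive. The standard transformation for
  A → A α₁ | ... | A α_m | β₁ | ... | β_n
is
  A  → β₁ A' | ... | β_n A'
  A' → α₁ A' | ... | α_m A' | ε

E → D becomes E → D E'
E → E - D becomes E' → - D E'
Add E' → ε

Productions for other non-terminals are unchanged:
  D → e
  D → - ;

Resulting grammar:
E → D E'
E' → - D E'
E' → ε
D → e
D → - ;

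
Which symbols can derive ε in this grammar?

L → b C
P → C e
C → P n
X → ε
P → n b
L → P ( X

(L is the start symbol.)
ε-productions: X → ε
So X is immediately nullable.
No further non-terminal can be added: every production for the remaining non-terminals contains a terminal or a non-nullable non-terminal.
Nullable = { 'X' }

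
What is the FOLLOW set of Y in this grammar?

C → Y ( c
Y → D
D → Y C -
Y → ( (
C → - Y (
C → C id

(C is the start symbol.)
{ '(', '-' }

In C → Y ( c: Y is followed by '(' c, add FIRST('(' c) \ {ε} = { '(' }
In D → Y C -: Y is followed by C '-', add FIRST(C '-') \ {ε} = { '(', '-' }
In C → - Y (: Y is followed by '(', add FIRST('(') \ {ε} = { '(' }

Taking the union: FOLLOW(Y) = { '(', '-' }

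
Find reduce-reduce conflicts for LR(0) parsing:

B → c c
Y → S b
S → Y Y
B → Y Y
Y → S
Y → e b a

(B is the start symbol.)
Augment with B' → B and build the canonical LR(0) collection (I0 = CLOSURE({[B' → . B]}), then GOTO on every symbol after a dot until no new states appear). It has 12 states:
  I0: { [B → . Y Y], [B → . c c], [B' → . B], [S → . Y Y], [Y → . S b], [Y → . S], [Y → . e b a] }  — shift
  I1: { [B' → B .] }  — accept
  I2: { [Y → S . b], [Y → S .] }  — shift, reduce
  I3: { [B → Y . Y], [S → . Y Y], [S → Y . Y], [Y → . S b], [Y → . S], [Y → . e b a] }  — shift
  I4: { [B → c . c] }  — shift
  I5: { [Y → e . b a] }  — shift
  I6: { [Y → e b . a] }  — shift
  I7: { [Y → e b a .] }  — reduce
  I8: { [B → c c .] }  — reduce
  I9: { [B → Y Y .], [S → . Y Y], [S → Y . Y], [S → Y Y .], [Y → . S b], [Y → . S], [Y → . e b a] }  — shift, 2 reduces
  I10: { [S → . Y Y], [S → Y . Y], [S → Y Y .], [Y → . S b], [Y → . S], [Y → . e b a] }  — shift, reduce
  I11: { [Y → S b .] }  — reduce

I9 contains complete items [B → Y Y .], [S → Y Y .] — reduce-reduce conflict.

Answer: Yes — I9: [B → Y Y .] vs [S → Y Y .]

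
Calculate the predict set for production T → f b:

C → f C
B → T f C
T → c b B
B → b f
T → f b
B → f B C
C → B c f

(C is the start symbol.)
PREDICT(T → f b) = (FIRST(RHS) \ {ε}) ∪ (FOLLOW(T) if ε ∈ FIRST(RHS), i.e. RHS ⇒* ε)
FIRST(f b) = { 'f' }
ε ∉ FIRST(f b), so FOLLOW(T) is not added.
PREDICT(T → f b) = { 'f' }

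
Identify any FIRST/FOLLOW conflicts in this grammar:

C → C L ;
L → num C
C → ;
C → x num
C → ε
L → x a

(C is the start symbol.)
Yes. C → C L ';' with FOLLOW(C) on { ';', 'num', 'x' }; C → ';' with FOLLOW(C) on { ';' }; C → x num with FOLLOW(C) on { 'x' }

A FIRST/FOLLOW conflict occurs when a non-terminal N has a nullable alternative N → β (β ⇒* ε) and another alternative N → α with FIRST(α) ∩ FOLLOW(N) ≠ ∅: on such a lookahead the parser cannot decide between expanding α and letting N vanish via β.

Nullable non-terminals: C.
FIRST sets used below: FIRST(C) = { ';', 'num', 'x', ε }, FIRST(L) = { 'num', 'x' }

C: nullable alternative(s) C → ε; FOLLOW(C) = { $, ';', 'num', 'x' }
  C → C L ;: FIRST \ {ε} = { ';', 'num', 'x' } — overlaps FOLLOW(C) on { ';', 'num', 'x' }: CONFLICT
  C → ;: FIRST \ {ε} = { ';' } — overlaps FOLLOW(C) on { ';' }: CONFLICT
  C → x num: FIRST \ {ε} = { 'x' } — overlaps FOLLOW(C) on { 'x' }: CONFLICT
  C → ε: FIRST \ {ε} = { } — this is the only nullable alternative, skip

L has no nullable alternative, so no FIRST/FOLLOW check is needed there.

So the grammar has 3 FIRST/FOLLOW conflicts (marked CONFLICT above).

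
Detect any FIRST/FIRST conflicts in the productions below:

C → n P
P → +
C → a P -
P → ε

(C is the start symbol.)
No FIRST/FIRST conflicts.

A FIRST/FIRST conflict occurs when two productions N → α and N → β for the same non-terminal have FIRST(α) ∩ FIRST(β) ≠ ∅ (with ε ∈ FIRST of a nullable right-hand side, so two nullable alternatives also conflict).

Productions for C:
  C → n P: FIRST = { 'n' }
  C → a P -: FIRST = { 'a' }
Productions for P:
  P → +: FIRST = { '+' }
  P → ε: FIRST = { ε }

All alternatives of each non-terminal have pairwise disjoint FIRST sets.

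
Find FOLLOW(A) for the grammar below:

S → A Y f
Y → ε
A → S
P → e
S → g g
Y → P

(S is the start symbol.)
{ 'e', 'f' }

In S → A Y f: A is followed by Y f, add FIRST(Y f) \ {ε} = { 'e', 'f' }

Taking the union: FOLLOW(A) = { 'e', 'f' }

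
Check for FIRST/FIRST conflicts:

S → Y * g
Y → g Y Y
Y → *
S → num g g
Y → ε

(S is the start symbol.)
No FIRST/FIRST conflicts.

A FIRST/FIRST conflict occurs when two productions N → α and N → β for the same non-terminal have FIRST(α) ∩ FIRST(β) ≠ ∅ (with ε ∈ FIRST of a nullable right-hand side, so two nullable alternatives also conflict).

FIRST sets of the non-terminals at (or reachable through a nullable prefix from) the front of some alternative:
  FIRST(Y) = { '*', 'g', ε }

Productions for S:
  S → Y * g: FIRST = { '*', 'g' }
  S → num g g: FIRST = { 'num' }
Productions for Y:
  Y → g Y Y: FIRST = { 'g' }
  Y → *: FIRST = { '*' }
  Y → ε: FIRST = { ε }

All alternatives of each non-terminal have pairwise disjoint FIRST sets.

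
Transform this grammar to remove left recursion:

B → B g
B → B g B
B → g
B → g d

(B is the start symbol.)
B → g B'
B → g d B'
B' → g B'
B' → g B B'
B' → ε

B is directly left-recursive. The standard transformation for
  A → A α₁ | ... | A α_m | β₁ | ... | β_n
is
  A  → β₁ A' | ... | β_n A'
  A' → α₁ A' | ... | α_m A' | ε

B → g becomes B → g B'
B → g d becomes B → g d B'
B → B g becomes B' → g B'
B → B g B becomes B' → g B B'
Add B' → ε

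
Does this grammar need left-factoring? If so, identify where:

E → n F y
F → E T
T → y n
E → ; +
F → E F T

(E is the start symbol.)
Left-factoring is needed when two productions for the same non-terminal
share a common prefix on the right-hand side.

Productions for E:
  E → n F y
  E → ; +
Productions for F:
  F → E T
  F → E F T

Found common prefix 'E' in productions for F

Answer: Yes, F has productions with common prefix 'E'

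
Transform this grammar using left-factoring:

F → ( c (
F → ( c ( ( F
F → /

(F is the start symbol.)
F → ( c ( F'
F' → ε
F' → ( F
F → /

Left-factoring transforms A → αβ₁ | αβ₂ into A → αA' and A' → β₁ | β₂
(α is the longest common prefix among the alternatives). Repeat until
no nonterminal has two alternatives with a common prefix.

Round 1: F has alternatives sharing prefix '( c ('. Introduce F': F → ( c ( F'
  Add: F' → ε
  Add: F' → ( F

No remaining common prefixes — done.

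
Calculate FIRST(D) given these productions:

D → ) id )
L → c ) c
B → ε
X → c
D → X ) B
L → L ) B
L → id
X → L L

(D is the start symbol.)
{ ')', 'c', 'id' }

To compute FIRST(D), examine every production with D on the left-hand side, reading each right-hand side left to right until a non-nullable symbol is reached.

FIRST sets of the other non-terminals involved (by the same procedure, iterated to a fixed point):
  FIRST(X) = { 'c', 'id' }

From D → ) id ):
  - ')' is a terminal: add ')' and stop
From D → X ) B:
  - X is a non-terminal: add FIRST(X) \ {ε} = { 'c', 'id' }
    X is not nullable, so stop

Collecting: FIRST(D) = { ')', 'c', 'id' }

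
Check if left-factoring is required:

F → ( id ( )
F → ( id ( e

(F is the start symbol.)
Yes, F has productions with common prefix '( id ('

Left-factoring is needed when two productions for the same non-terminal
share a common prefix on the right-hand side.

Productions for F:
  F → ( id ( )
  F → ( id ( e

Found common prefix '( id (' in productions for F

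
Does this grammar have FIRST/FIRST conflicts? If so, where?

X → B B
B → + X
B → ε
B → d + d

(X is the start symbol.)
A FIRST/FIRST conflict occurs when two productions N → α and N → β for the same non-terminal have FIRST(α) ∩ FIRST(β) ≠ ∅ (with ε ∈ FIRST of a nullable right-hand side, so two nullable alternatives also conflict).

Productions for B:
  B → + X: FIRST = { '+' }
  B → ε: FIRST = { ε }
  B → d + d: FIRST = { 'd' }
X has only one production, so no FIRST/FIRST conflict is possible there.

All alternatives of each non-terminal have pairwise disjoint FIRST sets.

Answer: No FIRST/FIRST conflicts.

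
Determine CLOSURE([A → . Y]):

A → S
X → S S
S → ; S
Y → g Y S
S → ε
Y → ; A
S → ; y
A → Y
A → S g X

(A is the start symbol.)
{ [A → . Y], [Y → . ; A], [Y → . g Y S] }

Start with: [A → . Y]
  [A → . Y] has the dot before Y: add [Y → . g Y S], [Y → . ; A]
No further items can be added.

CLOSURE = { [A → . Y], [Y → . ; A], [Y → . g Y S] }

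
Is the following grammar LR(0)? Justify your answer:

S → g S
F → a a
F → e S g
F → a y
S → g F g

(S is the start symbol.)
A grammar is LR(0) if no state in the canonical LR(0) collection has:
  - both a shift item (dot before a terminal) and a complete item (shift-reduce conflict), or
  - two or more complete items (reduce-reduce conflict; the accept item [S' → S .] counts as a complete item here).

Augment with S' → S and build the canonical LR(0) collection (I0 = CLOSURE({[S' → . S]}), then GOTO on every symbol after a dot until no new states appear). It has 12 states:
  I0: { [S → . g F g], [S → . g S], [S' → . S] }  — shift
  I1: { [S' → S .] }  — accept
  I2: { [F → . a a], [F → . a y], [F → . e S g], [S → . g F g], [S → . g S], [S → g . F g], [S → g . S] }  — shift
  I3: { [S → g F . g] }  — shift
  I4: { [S → g S .] }  — reduce
  I5: { [F → a . a], [F → a . y] }  — shift
  I6: { [F → e . S g], [S → . g F g], [S → . g S] }  — shift
  I7: { [F → e S . g] }  — shift
  I8: { [F → e S g .] }  — reduce
  I9: { [F → a a .] }  — reduce
  I10: { [F → a y .] }  — reduce
  I11: { [S → g F g .] }  — reduce

Every state is either a pure shift/goto state or contains exactly one complete item and nothing to shift — no conflicts. The grammar is LR(0).

Answer: Yes, the grammar is LR(0)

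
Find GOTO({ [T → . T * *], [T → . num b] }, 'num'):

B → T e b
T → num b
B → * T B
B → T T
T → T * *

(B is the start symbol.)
GOTO(I, 'num') = CLOSURE({ [A → αX.β] : [A → α.Xβ] ∈ I, X = 'num' })

Items with dot before 'num', with the dot advanced:
  [T → . num b] → [T → num . b]
Closure adds nothing (no advanced item has the dot before a non-terminal).

GOTO = { [T → num . b] }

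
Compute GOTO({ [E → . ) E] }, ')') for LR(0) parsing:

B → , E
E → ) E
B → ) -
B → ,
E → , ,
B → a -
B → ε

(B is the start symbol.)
{ [E → ) . E], [E → . ) E], [E → . , ,] }

GOTO(I, ')') = CLOSURE({ [A → αX.β] : [A → α.Xβ] ∈ I, X = ')' })

Items with dot before ')', with the dot advanced:
  [E → . ) E] → [E → ) . E]
Closure of the advanced items:
  [E → ) . E] has the dot before E: add [E → . ) E], [E → . , ,]

GOTO = { [E → ) . E], [E → . ) E], [E → . , ,] }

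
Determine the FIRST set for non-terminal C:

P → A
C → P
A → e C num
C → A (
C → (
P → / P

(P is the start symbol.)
{ '(', '/', 'e' }

FIRST sets of the other non-terminals involved (by the same procedure, iterated to a fixed point):
  FIRST(P) = { '/', 'e' }
  FIRST(A) = { 'e' }

From C → P:
  - P is a non-terminal: add FIRST(P) \ {ε} = { '/', 'e' }
    P is not nullable, so stop
From C → A (:
  - A is a non-terminal: add FIRST(A) \ {ε} = { 'e' }
    A is not nullable, so stop
From C → (:
  - '(' is a terminal: add '(' and stop

Collecting: FIRST(C) = { '(', '/', 'e' }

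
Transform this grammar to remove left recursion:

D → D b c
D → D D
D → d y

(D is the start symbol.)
D is directly left-recursive. The standard transformation for
  A → A α₁ | ... | A α_m | β₁ | ... | β_n
is
  A  → β₁ A' | ... | β_n A'
  A' → α₁ A' | ... | α_m A' | ε

D → d y becomes D → d y D'
D → D b c becomes D' → b c D'
D → D D becomes D' → D D'
Add D' → ε

Resulting grammar:
D → d y D'
D' → b c D'
D' → D D'
D' → ε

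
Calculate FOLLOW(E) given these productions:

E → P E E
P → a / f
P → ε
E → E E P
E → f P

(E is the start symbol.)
E is the start symbol, so $ ∈ FOLLOW(E).
In E → P E E: E is followed by E, add FIRST(E) \ {ε} = { 'a', 'f' }
In E → P E E: E is at the end; this adds FOLLOW(E) to itself — nothing new
In E → E E P: E is followed by E P, add FIRST(E P) \ {ε} = { 'a', 'f' }
In E → E E P: E is followed by P, add FIRST(P) \ {ε} = { 'a' }
  P is nullable, so FOLLOW(E) is also included — that is the set being defined, nothing new

Taking the union: FOLLOW(E) = { $, 'a', 'f' }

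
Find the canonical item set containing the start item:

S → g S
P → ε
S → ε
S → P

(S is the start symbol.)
First, augment the grammar with S' → S
I₀ = CLOSURE({ [S' → . S] }):
  [S' → . S] has the dot before S: add [S → . g S], [S → .], [S → . P]
  [S → . P] has the dot before P: add [P → .]
No further items can be added.

I₀ = { [P → .], [S → . P], [S → . g S], [S → .], [S' → . S] }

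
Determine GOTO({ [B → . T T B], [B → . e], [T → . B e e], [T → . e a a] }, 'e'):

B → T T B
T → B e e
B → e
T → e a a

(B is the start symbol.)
{ [B → e .], [T → e . a a] }

GOTO(I, 'e') = CLOSURE({ [A → αX.β] : [A → α.Xβ] ∈ I, X = 'e' })

Items with dot before 'e', with the dot advanced:
  [B → . e] → [B → e .]
  [T → . e a a] → [T → e . a a]
Closure adds nothing (no advanced item has the dot before a non-terminal).

GOTO = { [B → e .], [T → e . a a] }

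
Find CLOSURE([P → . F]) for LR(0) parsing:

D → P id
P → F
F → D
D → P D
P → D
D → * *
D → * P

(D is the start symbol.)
Start with: [P → . F]
  [P → . F] has the dot before F: add [F → . D]
  [F → . D] has the dot before D: add [D → . P id], [D → . P D], [D → . * *], [D → . * P]
  [D → . P id] has the dot before P: add [P → . D]
No further items can be added.

CLOSURE = { [D → . * *], [D → . * P], [D → . P D], [D → . P id], [F → . D], [P → . D], [P → . F] }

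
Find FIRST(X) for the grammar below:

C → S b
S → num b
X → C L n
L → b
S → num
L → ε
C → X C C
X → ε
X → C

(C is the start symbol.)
To compute FIRST(X), examine every production with X on the left-hand side, reading each right-hand side left to right until a non-nullable symbol is reached.

FIRST sets of the other non-terminals involved (by the same procedure, iterated to a fixed point):
  FIRST(C) = { 'num' }

From X → C L n:
  - C is a non-terminal: add FIRST(C) \ {ε} = { 'num' }
    C is not nullable, so stop
From X → ε:
  - ε-production, so ε ∈ FIRST(X)
From X → C:
  - C is a non-terminal: add FIRST(C) \ {ε} = { 'num' }
    C is not nullable, so stop

Collecting: FIRST(X) = { 'num', ε }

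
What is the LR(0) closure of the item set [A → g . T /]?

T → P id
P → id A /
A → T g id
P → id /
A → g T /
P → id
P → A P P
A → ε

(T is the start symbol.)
{ [A → . T g id], [A → . g T /], [A → .], [A → g . T /], [P → . A P P], [P → . id /], [P → . id A /], [P → . id], [T → . P id] }

To compute CLOSURE, for each item [A → α.Bβ] where B is a non-terminal, add [B → .γ] for all productions B → γ; repeat for the newly added items until nothing changes.

Start with: [A → g . T /]
  [A → g . T /] has the dot before T: add [T → . P id]
  [T → . P id] has the dot before P: add [P → . id A /], [P → . id /], [P → . id], [P → . A P P]
  [P → . A P P] has the dot before A: add [A → . T g id], [A → . g T /], [A → .]
No further items can be added.

CLOSURE = { [A → . T g id], [A → . g T /], [A → .], [A → g . T /], [P → . A P P], [P → . id /], [P → . id A /], [P → . id], [T → . P id] }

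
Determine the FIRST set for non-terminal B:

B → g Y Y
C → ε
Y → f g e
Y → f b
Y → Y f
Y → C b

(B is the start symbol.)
From B → g Y Y:
  - g is a terminal: add 'g' and stop

Collecting: FIRST(B) = { 'g' }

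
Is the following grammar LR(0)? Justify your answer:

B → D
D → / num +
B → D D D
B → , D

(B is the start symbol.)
No. Shift-reduce conflict between [B → D .] and [D → . / num +]

Augment with B' → B and build the canonical LR(0) collection (I0 = CLOSURE({[B' → . B]}), then GOTO on every symbol after a dot until no new states appear). It has 10 states:
  I0: { [B → . , D], [B → . D D D], [B → . D], [B' → . B], [D → . / num +] }  — shift
  I1: { [B → , . D], [D → . / num +] }  — shift
  I2: { [D → / . num +] }  — shift
  I3: { [B' → B .] }  — accept
  I4: { [B → D . D D], [B → D .], [D → . / num +] }  — shift, reduce
  I5: { [B → D D . D], [D → . / num +] }  — shift
  I6: { [B → D D D .] }  — reduce
  I7: { [D → / num . +] }  — shift
  I8: { [D → / num + .] }  — reduce
  I9: { [B → , D .] }  — reduce

Conflict in state I4:
  Shift-reduce conflict between [B → D .] and [D → . / num +]
So the grammar is NOT LR(0).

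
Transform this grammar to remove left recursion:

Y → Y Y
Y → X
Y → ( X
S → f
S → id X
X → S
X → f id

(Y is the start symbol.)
Y → X Y'
Y → ( X Y'
Y' → Y Y'
Y' → ε
S → f
S → id X
X → S
X → f id

Y is directly left-recursive. The standard transformation for
  A → A α₁ | ... | A α_m | β₁ | ... | β_n
is
  A  → β₁ A' | ... | β_n A'
  A' → α₁ A' | ... | α_m A' | ε

Y → X becomes Y → X Y'
Y → ( X becomes Y → ( X Y'
Y → Y Y becomes Y' → Y Y'
Add Y' → ε

Productions for other non-terminals are unchanged:
  S → f
  S → id X
  X → S
  X → f id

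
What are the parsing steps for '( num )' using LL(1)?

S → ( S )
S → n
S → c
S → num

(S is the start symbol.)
LL(1) parsing maintains a stack (initially the start symbol over $) and the input. At each step: if the stack top is a terminal, match it against the current input token; if it is a non-terminal N, replace it with the RHS of M[N, lookahead] (the unique production whose predict set contains the lookahead).

Stack is shown with the top on the left.

Stack    Input      Action
--------------------------
S $      ( num ) $  output S → ( S )
( S ) $  ( num ) $  match '('
S ) $    num ) $    output S → num
num ) $  num ) $    match 'num'
) $      ) $        match ')'
$        $          accept

The string is accepted.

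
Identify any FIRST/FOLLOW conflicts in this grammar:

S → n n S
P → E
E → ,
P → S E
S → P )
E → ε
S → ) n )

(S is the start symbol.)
Yes. P → S E with FOLLOW(P) on { ')' }

Nullable non-terminals: E, P.
FIRST sets used below: FIRST(E) = { ',', ε }, FIRST(S) = { ')', ',', 'n' }

E: nullable alternative(s) E → ε; FOLLOW(E) = { ')' }
  E → ,: FIRST \ {ε} = { ',' } — disjoint from FOLLOW(E)
  E → ε: FIRST \ {ε} = { } — this is the only nullable alternative, skip

P: nullable alternative(s) P → E; FOLLOW(P) = { ')' }
  P → E: FIRST \ {ε} = { ',' } — this is the only nullable alternative, skip
  P → S E: FIRST \ {ε} = { ')', ',', 'n' } — overlaps FOLLOW(P) on { ')' }: CONFLICT

S has no nullable alternative, so no FIRST/FOLLOW check is needed there.

So the grammar has 1 FIRST/FOLLOW conflict (marked CONFLICT above).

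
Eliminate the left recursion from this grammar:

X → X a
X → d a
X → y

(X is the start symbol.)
X → d a X'
X → y X'
X' → a X'
X' → ε

X is directly left-recursive. The standard transformation for
  A → A α₁ | ... | A α_m | β₁ | ... | β_n
is
  A  → β₁ A' | ... | β_n A'
  A' → α₁ A' | ... | α_m A' | ε

X → d a becomes X → d a X'
X → y becomes X → y X'
X → X a becomes X' → a X'
Add X' → ε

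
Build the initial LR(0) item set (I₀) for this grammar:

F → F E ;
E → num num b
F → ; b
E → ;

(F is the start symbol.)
{ [F → . ; b], [F → . F E ;], [F' → . F] }

First, augment the grammar with F' → F
I₀ = CLOSURE({ [F' → . F] }):
  [F' → . F] has the dot before F: add [F → . F E ;], [F → . ; b]
No further items can be added.

I₀ = { [F → . ; b], [F → . F E ;], [F' → . F] }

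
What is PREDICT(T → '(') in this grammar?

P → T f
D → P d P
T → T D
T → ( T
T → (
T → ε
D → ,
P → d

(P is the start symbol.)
PREDICT(T → '(') = (FIRST(RHS) \ {ε}) ∪ (FOLLOW(T) if ε ∈ FIRST(RHS), i.e. RHS ⇒* ε)
FIRST('(') = { '(' }
ε ∉ FIRST('('), so FOLLOW(T) is not added.
PREDICT(T → '(') = { '(' }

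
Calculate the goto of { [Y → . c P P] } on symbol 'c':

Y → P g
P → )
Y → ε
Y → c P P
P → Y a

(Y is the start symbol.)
{ [P → . )], [P → . Y a], [Y → . P g], [Y → . c P P], [Y → .], [Y → c . P P] }

GOTO(I, 'c') = CLOSURE({ [A → αX.β] : [A → α.Xβ] ∈ I, X = 'c' })

Items with dot before 'c', with the dot advanced:
  [Y → . c P P] → [Y → c . P P]
Closure of the advanced items:
  [Y → c . P P] has the dot before P: add [P → . )], [P → . Y a]
  [P → . Y a] has the dot before Y: add [Y → . P g], [Y → .], [Y → . c P P]

GOTO = { [P → . )], [P → . Y a], [Y → . P g], [Y → . c P P], [Y → .], [Y → c . P P] }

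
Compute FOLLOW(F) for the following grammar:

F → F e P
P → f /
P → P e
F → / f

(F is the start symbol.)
{ $, 'e' }

F is the start symbol, so $ ∈ FOLLOW(F).
In F → F e P: F is followed by e P, add FIRST(e P) \ {ε} = { 'e' }

Taking the union: FOLLOW(F) = { $, 'e' }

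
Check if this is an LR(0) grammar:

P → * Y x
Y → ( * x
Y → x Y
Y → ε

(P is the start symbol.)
No. Shift-reduce conflict between [Y → .] and [Y → . ( * x]

Augment with P' → P and build the canonical LR(0) collection (I0 = CLOSURE({[P' → . P]}), then GOTO on every symbol after a dot until no new states appear). It has 10 states:
  I0: { [P → . * Y x], [P' → . P] }  — shift
  I1: { [P → * . Y x], [Y → . ( * x], [Y → . x Y], [Y → .] }  — shift, reduce
  I2: { [P' → P .] }  — accept
  I3: { [Y → ( . * x] }  — shift
  I4: { [P → * Y . x] }  — shift
  I5: { [Y → . ( * x], [Y → . x Y], [Y → .], [Y → x . Y] }  — shift, reduce
  I6: { [Y → x Y .] }  — reduce
  I7: { [P → * Y x .] }  — reduce
  I8: { [Y → ( * . x] }  — shift
  I9: { [Y → ( * x .] }  — reduce

Conflict in state I1:
  Shift-reduce conflict between [Y → .] and [Y → . ( * x]
So the grammar is NOT LR(0).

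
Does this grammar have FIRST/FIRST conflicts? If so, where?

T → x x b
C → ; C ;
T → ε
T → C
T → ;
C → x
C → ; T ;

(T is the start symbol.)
A FIRST/FIRST conflict occurs when two productions N → α and N → β for the same non-terminal have FIRST(α) ∩ FIRST(β) ≠ ∅ (with ε ∈ FIRST of a nullable right-hand side, so two nullable alternatives also conflict).

FIRST sets of the non-terminals at (or reachable through a nullable prefix from) the front of some alternative:
  FIRST(C) = { ';', 'x' }

Productions for T:
  T → x x b: FIRST = { 'x' }
  T → ε: FIRST = { ε }
  T → C: FIRST = { ';', 'x' }
  T → ;: FIRST = { ';' }
Productions for C:
  C → ; C ;: FIRST = { ';' }
  C → x: FIRST = { 'x' }
  C → ; T ;: FIRST = { ';' }

Conflict for T: T → x x b and T → C
  Overlap: { 'x' }
Conflict for T: T → C and T → ;
  Overlap: { ';' }
Conflict for C: C → ; C ; and C → ; T ;
  Overlap: { ';' }

Answer: Yes. T → x x b / T → C on { 'x' }; T → C / T → ';' on { ';' }; C → ';' C ';' / C → ';' T ';' on { ';' }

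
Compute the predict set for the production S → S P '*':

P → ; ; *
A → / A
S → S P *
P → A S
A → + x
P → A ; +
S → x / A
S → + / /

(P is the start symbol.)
{ '+', 'x' }

PREDICT(S → S P '*') = (FIRST(RHS) \ {ε}) ∪ (FOLLOW(S) if ε ∈ FIRST(RHS), i.e. RHS ⇒* ε)
FIRST(S) = { '+', 'x' }
FIRST(S P '*') = { '+', 'x' }
ε ∉ FIRST(S P '*'), so FOLLOW(S) is not added.
PREDICT(S → S P '*') = { '+', 'x' }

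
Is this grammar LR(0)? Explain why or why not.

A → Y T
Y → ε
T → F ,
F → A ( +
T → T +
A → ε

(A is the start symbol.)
Augment with A' → A and build the canonical LR(0) collection (I0 = CLOSURE({[A' → . A]}), then GOTO on every symbol after a dot until no new states appear). It has 10 states:
  I0: { [A → . Y T], [A → .], [A' → . A], [Y → .] }  — 2 reduces
  I1: { [A' → A .] }  — accept
  I2: { [A → . Y T], [A → .], [A → Y . T], [F → . A ( +], [T → . F ,], [T → . T +], [Y → .] }  — 2 reduces
  I3: { [F → A . ( +] }  — shift
  I4: { [T → F . ,] }  — shift
  I5: { [A → Y T .], [T → T . +] }  — shift, reduce
  I6: { [T → T + .] }  — reduce
  I7: { [T → F , .] }  — reduce
  I8: { [F → A ( . +] }  — shift
  I9: { [F → A ( + .] }  — reduce

Conflict in state I0:
  Reduce-reduce conflict: [A → .] and [Y → .]
So the grammar is NOT LR(0).

Answer: No. Reduce-reduce conflict: [A → .] and [Y → .]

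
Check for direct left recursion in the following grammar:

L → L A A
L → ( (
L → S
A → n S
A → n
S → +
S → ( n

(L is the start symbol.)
Direct left recursion occurs when N → N α for some non-terminal N (the right-hand side begins with the left-hand side itself).

L → L A A: LEFT RECURSIVE (starts with L)
L → ( (: starts with '('
L → S: starts with S
A → n S: starts with n
A → n: starts with n
S → +: starts with '+'
S → ( n: starts with '('

The grammar has direct left recursion on: L.

Answer: Yes, L is left-recursive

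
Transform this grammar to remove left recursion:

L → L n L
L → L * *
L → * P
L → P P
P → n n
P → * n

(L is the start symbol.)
L → * P L'
L → P P L'
L' → n L L'
L' → * * L'
L' → ε
P → n n
P → * n

L is directly left-recursive. The standard transformation for
  A → A α₁ | ... | A α_m | β₁ | ... | β_n
is
  A  → β₁ A' | ... | β_n A'
  A' → α₁ A' | ... | α_m A' | ε

L → * P becomes L → * P L'
L → P P becomes L → P P L'
L → L n L becomes L' → n L L'
L → L * * becomes L' → * * L'
Add L' → ε

Productions for other non-terminals are unchanged:
  P → n n
  P → * n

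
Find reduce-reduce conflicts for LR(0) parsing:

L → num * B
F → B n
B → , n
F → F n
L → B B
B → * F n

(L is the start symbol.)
Augment with L' → L and build the canonical LR(0) collection (I0 = CLOSURE({[L' → . L]}), then GOTO on every symbol after a dot until no new states appear). It has 14 states:
  I0: { [B → . * F n], [B → . , n], [L → . B B], [L → . num * B], [L' → . L] }  — shift
  I1: { [B → * . F n], [B → . * F n], [B → . , n], [F → . B n], [F → . F n] }  — shift
  I2: { [B → , . n] }  — shift
  I3: { [B → . * F n], [B → . , n], [L → B . B] }  — shift
  I4: { [L' → L .] }  — accept
  I5: { [L → num . * B] }  — shift
  I6: { [B → . * F n], [B → . , n], [L → num * . B] }  — shift
  I7: { [L → num * B .] }  — reduce
  I8: { [L → B B .] }  — reduce
  I9: { [B → , n .] }  — reduce
  I10: { [F → B . n] }  — shift
  I11: { [B → * F . n], [F → F . n] }  — shift
  I12: { [B → * F n .], [F → F n .] }  — 2 reduces
  I13: { [F → B n .] }  — reduce

I12 contains complete items [B → * F n .], [F → F n .] — reduce-reduce conflict.

Answer: Yes — I12: [B → * F n .] vs [F → F n .]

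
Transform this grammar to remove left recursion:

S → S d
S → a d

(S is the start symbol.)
S is directly left-recursive. The standard transformation for
  A → A α₁ | ... | A α_m | β₁ | ... | β_n
is
  A  → β₁ A' | ... | β_n A'
  A' → α₁ A' | ... | α_m A' | ε

S → a d becomes S → a d S'
S → S d becomes S' → d S'
Add S' → ε

Resulting grammar:
S → a d S'
S' → d S'
S' → ε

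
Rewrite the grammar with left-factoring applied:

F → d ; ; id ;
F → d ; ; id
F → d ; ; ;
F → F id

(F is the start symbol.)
Left-factoring transforms A → αβ₁ | αβ₂ into A → αA' and A' → β₁ | β₂
(α is the longest common prefix among the alternatives). Repeat until
no nonterminal has two alternatives with a common prefix.

Round 1: F has alternatives sharing prefix 'd ; ;'. Introduce F': F → d ; ; F'
  Add: F' → id ;
  Add: F' → id
  Add: F' → ;

Round 2: F' has alternatives sharing prefix 'id'. Introduce F'': F' → id F''
  Add: F'' → ;
  Add: F'' → ε

No remaining common prefixes — done.

Resulting grammar:
F → d ; ; F'
F' → id F''
F'' → ;
F'' → ε
F' → ;
F → F id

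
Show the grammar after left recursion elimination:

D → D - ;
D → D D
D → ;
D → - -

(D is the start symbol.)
D → ; D'
D → - - D'
D' → - ; D'
D' → D D'
D' → ε

D is directly left-recursive. The standard transformation for
  A → A α₁ | ... | A α_m | β₁ | ... | β_n
is
  A  → β₁ A' | ... | β_n A'
  A' → α₁ A' | ... | α_m A' | ε

D → ; becomes D → ; D'
D → - - becomes D → - - D'
D → D - ; becomes D' → - ; D'
D → D D becomes D' → D D'
Add D' → ε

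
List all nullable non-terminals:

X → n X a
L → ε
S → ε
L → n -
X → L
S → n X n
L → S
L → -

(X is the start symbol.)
{ 'L', 'S', 'X' }

A non-terminal is nullable if it can derive ε (the empty string): either it has an ε-production, or it has a production whose right-hand side consists entirely of nullable non-terminals.

ε-productions: L → ε, S → ε
So L, S are immediately nullable.
X → L: every symbol on the right is nullable, so X is nullable too.
Every non-terminal is now nullable.
Nullable = { 'L', 'S', 'X' }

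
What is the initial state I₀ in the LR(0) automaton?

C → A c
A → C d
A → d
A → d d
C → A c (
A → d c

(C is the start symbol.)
{ [A → . C d], [A → . d c], [A → . d d], [A → . d], [C → . A c (], [C → . A c], [C' → . C] }

First, augment the grammar with C' → C
I₀ = CLOSURE({ [C' → . C] }):
  [C' → . C] has the dot before C: add [C → . A c], [C → . A c (]
  [C → . A c] has the dot before A: add [A → . C d], [A → . d], [A → . d d], [A → . d c]
No further items can be added.

I₀ = { [A → . C d], [A → . d c], [A → . d d], [A → . d], [C → . A c (], [C → . A c], [C' → . C] }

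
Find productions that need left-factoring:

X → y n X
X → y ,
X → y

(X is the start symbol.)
Yes, X has productions with common prefix 'y'

Left-factoring is needed when two productions for the same non-terminal
share a common prefix on the right-hand side.

Productions for X:
  X → y n X
  X → y ,
  X → y

Found common prefix 'y' in productions for X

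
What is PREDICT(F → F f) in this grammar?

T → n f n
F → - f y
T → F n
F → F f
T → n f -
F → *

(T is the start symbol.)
PREDICT(F → F f) = (FIRST(RHS) \ {ε}) ∪ (FOLLOW(F) if ε ∈ FIRST(RHS), i.e. RHS ⇒* ε)
FIRST(F) = { '*', '-' }
FIRST(F f) = { '*', '-' }
ε ∉ FIRST(F f), so FOLLOW(F) is not added.
PREDICT(F → F f) = { '*', '-' }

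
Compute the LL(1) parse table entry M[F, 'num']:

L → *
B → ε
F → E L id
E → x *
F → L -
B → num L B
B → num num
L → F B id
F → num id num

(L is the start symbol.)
To find M[F, 'num'], we find productions for F where 'num' is in the predict set (PREDICT(N → α) = (FIRST(α) \ {ε}) ∪ (FOLLOW(N) if α ⇒* ε)).

Relevant sets:
  FIRST(E) = { 'x' }
  FIRST(L) = { '*', 'num', 'x' }

F → E L id: PREDICT = { 'x' }
F → L -: PREDICT = { '*', 'num', 'x' }
  'num' is in predict set, so this production goes in M[F, 'num']
F → num id num: PREDICT = { 'num' }
  'num' is in predict set, so this production goes in M[F, 'num']

M[F, 'num'] = F → L -, F → num id num  (a multiply-defined cell — the grammar is not LL(1))

Answer: F → L -, F → num id num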